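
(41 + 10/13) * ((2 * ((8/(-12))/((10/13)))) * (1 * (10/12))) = -181/3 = -60.33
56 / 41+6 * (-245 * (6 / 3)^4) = -964264 / 41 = -23518.63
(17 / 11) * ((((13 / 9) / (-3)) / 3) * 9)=-221 / 99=-2.23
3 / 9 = 1 / 3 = 0.33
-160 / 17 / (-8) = 20 / 17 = 1.18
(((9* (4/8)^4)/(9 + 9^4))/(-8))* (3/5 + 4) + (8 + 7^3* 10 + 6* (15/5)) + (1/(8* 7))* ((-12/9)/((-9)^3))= 24718572630293/7152364800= 3456.00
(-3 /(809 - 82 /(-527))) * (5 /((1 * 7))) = -0.00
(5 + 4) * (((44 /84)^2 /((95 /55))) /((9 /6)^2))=5324 /8379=0.64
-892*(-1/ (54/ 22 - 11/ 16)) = 156992/ 311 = 504.80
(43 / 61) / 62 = 43 / 3782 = 0.01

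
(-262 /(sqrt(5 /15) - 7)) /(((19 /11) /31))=44671* sqrt(3) /1387 + 938091 /1387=732.13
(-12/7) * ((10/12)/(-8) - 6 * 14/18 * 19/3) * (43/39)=183653/3276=56.06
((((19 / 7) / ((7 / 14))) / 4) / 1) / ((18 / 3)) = 19 / 84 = 0.23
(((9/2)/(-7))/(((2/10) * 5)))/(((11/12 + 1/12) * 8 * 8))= -9/896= -0.01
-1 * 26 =-26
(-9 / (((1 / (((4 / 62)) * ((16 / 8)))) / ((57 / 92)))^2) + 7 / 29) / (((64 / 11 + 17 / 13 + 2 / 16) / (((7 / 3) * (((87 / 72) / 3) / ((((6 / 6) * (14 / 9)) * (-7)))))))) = -193807471 / 88555337955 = -0.00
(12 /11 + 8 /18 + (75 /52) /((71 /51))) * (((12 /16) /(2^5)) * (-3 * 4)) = -939859 /1299584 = -0.72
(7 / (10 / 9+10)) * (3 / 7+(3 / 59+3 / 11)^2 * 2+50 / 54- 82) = -3201637921 / 63180150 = -50.67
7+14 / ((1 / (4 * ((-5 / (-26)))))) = 231 / 13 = 17.77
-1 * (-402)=402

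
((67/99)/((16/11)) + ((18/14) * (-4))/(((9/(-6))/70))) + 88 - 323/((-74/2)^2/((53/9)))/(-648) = 5244973049/15968016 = 328.47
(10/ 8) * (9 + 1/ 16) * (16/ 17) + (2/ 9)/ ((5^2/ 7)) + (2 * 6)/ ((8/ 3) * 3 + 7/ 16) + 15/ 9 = 211337/ 15300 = 13.81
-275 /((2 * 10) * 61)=-55 /244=-0.23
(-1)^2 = 1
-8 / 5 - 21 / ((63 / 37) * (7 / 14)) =-394 / 15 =-26.27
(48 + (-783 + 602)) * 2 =-266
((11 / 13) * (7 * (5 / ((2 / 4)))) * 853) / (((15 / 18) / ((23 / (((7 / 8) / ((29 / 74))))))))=300406128 / 481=624544.96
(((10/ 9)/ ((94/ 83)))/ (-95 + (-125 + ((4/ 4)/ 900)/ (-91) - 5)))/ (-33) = 3776500/ 28581054051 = 0.00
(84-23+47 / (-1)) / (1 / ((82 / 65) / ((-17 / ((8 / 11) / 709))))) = -9184 / 8617895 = -0.00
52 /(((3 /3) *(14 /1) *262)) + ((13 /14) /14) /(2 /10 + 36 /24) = 11609 /218246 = 0.05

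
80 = 80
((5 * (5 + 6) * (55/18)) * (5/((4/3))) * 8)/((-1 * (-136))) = 15125/408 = 37.07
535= 535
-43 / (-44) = 0.98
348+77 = 425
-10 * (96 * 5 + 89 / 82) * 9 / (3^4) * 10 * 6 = -3944900 / 123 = -32072.36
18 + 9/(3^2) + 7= 26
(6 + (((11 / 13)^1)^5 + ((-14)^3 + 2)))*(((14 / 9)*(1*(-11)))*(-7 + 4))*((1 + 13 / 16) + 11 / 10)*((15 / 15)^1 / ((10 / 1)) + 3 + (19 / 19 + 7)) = -674236667930749 / 148517200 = -4539788.44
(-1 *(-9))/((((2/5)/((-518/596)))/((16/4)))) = -11655/149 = -78.22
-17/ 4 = -4.25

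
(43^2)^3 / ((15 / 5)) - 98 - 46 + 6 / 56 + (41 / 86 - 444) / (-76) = 289214983268693 / 137256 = 2107120878.28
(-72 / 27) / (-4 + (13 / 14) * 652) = -28 / 6315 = -0.00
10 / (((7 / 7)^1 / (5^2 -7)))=180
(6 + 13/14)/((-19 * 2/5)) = -485/532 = -0.91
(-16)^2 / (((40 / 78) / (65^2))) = 2109120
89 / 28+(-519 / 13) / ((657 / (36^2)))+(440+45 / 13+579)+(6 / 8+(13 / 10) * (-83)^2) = 328939363 / 33215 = 9903.34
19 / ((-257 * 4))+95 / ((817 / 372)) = 1911263 / 44204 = 43.24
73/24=3.04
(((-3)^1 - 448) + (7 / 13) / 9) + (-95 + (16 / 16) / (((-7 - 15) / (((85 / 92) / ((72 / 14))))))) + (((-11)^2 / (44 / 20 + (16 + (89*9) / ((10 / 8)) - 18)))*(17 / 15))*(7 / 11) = -1657019541779 / 3035878560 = -545.81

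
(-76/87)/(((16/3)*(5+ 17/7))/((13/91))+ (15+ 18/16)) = -608/204247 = -0.00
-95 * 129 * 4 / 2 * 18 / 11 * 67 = -29559060 / 11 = -2687187.27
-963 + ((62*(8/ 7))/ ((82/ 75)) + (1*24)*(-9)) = -319773/ 287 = -1114.19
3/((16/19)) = 57/16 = 3.56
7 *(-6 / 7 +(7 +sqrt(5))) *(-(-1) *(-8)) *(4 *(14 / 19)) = -19264 / 19 - 3136 *sqrt(5) / 19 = -1382.96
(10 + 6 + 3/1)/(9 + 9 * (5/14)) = 14/9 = 1.56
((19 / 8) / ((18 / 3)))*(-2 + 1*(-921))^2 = 16186651 / 48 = 337221.90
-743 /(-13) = 743 /13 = 57.15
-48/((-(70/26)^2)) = 8112/1225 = 6.62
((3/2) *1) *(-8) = -12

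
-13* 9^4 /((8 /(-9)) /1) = 767637 /8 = 95954.62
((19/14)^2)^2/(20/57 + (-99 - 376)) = -7428297/1039344880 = -0.01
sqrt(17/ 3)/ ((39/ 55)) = 55*sqrt(51)/ 117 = 3.36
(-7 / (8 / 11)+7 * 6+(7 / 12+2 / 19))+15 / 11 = 172687 / 5016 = 34.43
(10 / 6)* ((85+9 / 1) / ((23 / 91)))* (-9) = -128310 / 23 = -5578.70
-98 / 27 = -3.63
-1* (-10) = 10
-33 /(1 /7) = -231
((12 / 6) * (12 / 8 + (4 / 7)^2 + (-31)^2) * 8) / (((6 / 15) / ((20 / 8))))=4717850 / 49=96282.65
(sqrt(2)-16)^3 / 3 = -4192 / 3 + 770 *sqrt(2) / 3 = -1034.35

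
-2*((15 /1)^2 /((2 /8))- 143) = -1514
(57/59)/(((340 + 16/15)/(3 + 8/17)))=855/86972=0.01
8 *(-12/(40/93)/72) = -31/10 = -3.10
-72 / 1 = -72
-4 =-4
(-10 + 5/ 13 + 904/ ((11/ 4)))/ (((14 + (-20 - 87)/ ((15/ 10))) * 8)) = -136899/ 196768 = -0.70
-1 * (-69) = 69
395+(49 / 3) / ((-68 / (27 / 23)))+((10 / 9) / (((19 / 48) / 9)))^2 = 1032.95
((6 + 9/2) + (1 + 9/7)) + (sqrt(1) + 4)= 249/14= 17.79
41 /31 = 1.32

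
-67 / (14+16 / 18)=-4.50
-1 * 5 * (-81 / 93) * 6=810 / 31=26.13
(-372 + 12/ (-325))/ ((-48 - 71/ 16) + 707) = -644864/ 1134575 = -0.57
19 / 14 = 1.36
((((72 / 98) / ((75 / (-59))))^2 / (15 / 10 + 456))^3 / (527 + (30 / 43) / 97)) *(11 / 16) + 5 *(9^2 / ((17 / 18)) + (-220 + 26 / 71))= -170266963369766262168814681585839530388 / 254378295317871066147175567626953125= -669.35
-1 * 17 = -17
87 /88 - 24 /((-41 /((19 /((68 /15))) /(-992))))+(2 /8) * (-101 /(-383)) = 1532353087 /1456484656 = 1.05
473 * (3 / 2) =1419 / 2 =709.50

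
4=4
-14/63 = -2/9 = -0.22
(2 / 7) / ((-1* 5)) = -2 / 35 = -0.06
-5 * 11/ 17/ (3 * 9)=-55/ 459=-0.12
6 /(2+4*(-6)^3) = -3 /431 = -0.01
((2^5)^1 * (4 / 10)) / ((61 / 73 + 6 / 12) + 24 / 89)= 831616 / 104295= 7.97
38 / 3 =12.67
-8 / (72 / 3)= -1 / 3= -0.33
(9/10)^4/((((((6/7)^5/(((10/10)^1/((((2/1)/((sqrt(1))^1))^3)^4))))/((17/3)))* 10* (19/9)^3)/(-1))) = -1874602359/89902284800000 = -0.00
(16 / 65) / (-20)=-4 / 325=-0.01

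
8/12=2/3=0.67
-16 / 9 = -1.78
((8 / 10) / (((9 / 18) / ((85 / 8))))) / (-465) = -17 / 465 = -0.04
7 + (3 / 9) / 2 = 43 / 6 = 7.17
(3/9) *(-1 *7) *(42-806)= 5348/3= 1782.67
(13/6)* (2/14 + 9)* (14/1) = 832/3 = 277.33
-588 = -588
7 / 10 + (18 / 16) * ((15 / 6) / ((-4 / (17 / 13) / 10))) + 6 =-5189 / 2080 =-2.49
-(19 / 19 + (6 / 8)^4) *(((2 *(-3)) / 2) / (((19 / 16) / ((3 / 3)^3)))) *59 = 59649 / 304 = 196.21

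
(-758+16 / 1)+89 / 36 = -26623 / 36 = -739.53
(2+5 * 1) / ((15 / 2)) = 14 / 15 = 0.93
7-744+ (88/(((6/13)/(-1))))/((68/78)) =-16247/17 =-955.71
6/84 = 1/14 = 0.07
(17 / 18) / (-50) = -17 / 900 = -0.02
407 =407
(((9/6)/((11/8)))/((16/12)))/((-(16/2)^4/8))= -0.00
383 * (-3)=-1149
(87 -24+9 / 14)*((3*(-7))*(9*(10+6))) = -192456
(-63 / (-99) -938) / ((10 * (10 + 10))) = -10311 / 2200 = -4.69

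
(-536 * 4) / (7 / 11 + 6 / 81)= -636768 / 211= -3017.86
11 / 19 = 0.58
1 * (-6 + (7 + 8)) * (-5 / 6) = -15 / 2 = -7.50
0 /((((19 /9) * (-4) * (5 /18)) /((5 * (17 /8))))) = 0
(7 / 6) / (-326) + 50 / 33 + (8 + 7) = 118421 / 7172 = 16.51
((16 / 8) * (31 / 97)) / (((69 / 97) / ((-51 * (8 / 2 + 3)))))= -7378 / 23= -320.78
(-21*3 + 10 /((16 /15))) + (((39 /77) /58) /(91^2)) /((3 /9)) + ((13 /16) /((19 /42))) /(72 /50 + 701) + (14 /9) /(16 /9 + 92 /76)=-7359085452720065 /138584241984188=-53.10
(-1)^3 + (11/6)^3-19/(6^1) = 431/216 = 2.00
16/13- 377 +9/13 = -4876/13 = -375.08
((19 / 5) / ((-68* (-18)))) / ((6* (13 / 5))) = 19 / 95472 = 0.00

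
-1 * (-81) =81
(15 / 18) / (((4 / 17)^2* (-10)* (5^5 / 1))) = -289 / 600000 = -0.00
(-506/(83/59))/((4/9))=-134343/166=-809.30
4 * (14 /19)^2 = 784 /361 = 2.17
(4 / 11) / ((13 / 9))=36 / 143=0.25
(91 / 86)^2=1.12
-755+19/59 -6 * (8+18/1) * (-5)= 1494/59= 25.32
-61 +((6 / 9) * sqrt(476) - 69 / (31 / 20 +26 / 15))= -16157 / 197 +4 * sqrt(119) / 3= -67.47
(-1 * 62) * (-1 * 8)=496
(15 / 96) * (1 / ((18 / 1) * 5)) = 1 / 576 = 0.00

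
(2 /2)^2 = 1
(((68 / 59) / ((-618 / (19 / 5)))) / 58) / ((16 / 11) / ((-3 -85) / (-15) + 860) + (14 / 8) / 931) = -6137466412 / 178798071315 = -0.03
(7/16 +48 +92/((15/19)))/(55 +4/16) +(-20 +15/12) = -3074/195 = -15.76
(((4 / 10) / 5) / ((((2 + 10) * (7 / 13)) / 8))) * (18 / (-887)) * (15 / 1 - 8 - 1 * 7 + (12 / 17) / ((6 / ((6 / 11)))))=-3744 / 29027075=-0.00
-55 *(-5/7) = 39.29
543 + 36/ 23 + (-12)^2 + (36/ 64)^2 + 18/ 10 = 690.68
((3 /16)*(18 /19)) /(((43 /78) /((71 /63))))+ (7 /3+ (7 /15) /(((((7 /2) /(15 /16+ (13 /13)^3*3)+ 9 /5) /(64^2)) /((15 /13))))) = 822.94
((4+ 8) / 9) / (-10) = -2 / 15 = -0.13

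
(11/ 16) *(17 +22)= 429/ 16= 26.81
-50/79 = -0.63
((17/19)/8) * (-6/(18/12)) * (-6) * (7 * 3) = 1071/19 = 56.37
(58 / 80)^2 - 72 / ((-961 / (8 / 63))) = 5759807 / 10763200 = 0.54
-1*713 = -713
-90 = -90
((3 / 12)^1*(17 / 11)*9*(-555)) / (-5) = 16983 / 44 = 385.98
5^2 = 25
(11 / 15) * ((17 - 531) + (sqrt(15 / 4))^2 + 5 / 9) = -373.78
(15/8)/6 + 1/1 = 21/16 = 1.31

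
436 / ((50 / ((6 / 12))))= 109 / 25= 4.36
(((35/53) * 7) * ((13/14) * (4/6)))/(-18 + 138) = 91/3816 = 0.02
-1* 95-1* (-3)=-92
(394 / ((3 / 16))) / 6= 3152 / 9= 350.22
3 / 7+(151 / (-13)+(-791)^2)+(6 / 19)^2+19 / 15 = 308308858804 / 492765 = 625671.18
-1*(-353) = 353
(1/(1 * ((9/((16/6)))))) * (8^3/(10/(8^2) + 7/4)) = 131072/1647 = 79.58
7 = 7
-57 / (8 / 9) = -513 / 8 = -64.12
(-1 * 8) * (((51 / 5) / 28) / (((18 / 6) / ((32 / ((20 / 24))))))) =-6528 / 175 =-37.30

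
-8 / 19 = -0.42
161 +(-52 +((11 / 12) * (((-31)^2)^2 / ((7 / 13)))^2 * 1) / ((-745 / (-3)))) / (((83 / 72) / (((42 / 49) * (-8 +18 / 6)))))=-40368090916.77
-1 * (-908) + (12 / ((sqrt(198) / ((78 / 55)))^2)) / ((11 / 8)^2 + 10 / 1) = 22992885284 / 25322275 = 908.01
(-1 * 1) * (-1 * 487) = 487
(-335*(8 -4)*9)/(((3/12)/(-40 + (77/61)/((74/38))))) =4284532080/2257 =1898330.56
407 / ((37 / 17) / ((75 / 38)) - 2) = -47175 / 104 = -453.61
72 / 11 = 6.55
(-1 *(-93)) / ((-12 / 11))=-85.25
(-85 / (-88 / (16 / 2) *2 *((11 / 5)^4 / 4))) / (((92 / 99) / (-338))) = -80803125 / 336743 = -239.95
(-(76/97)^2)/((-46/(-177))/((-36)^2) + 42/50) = -16562102400/22668078119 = -0.73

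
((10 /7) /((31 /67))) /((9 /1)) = 670 /1953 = 0.34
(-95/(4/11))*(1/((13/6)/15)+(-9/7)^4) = -314945235/124852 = -2522.55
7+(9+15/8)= 143/8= 17.88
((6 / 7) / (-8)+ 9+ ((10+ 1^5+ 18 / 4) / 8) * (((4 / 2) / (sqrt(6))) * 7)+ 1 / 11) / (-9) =-217 * sqrt(6) / 432-2767 / 2772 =-2.23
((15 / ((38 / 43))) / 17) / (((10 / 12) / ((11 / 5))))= 4257 / 1615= 2.64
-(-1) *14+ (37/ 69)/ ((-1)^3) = 13.46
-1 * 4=-4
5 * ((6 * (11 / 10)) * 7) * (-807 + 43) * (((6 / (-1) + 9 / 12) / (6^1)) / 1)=308847 / 2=154423.50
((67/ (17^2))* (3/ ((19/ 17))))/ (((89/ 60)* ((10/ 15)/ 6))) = 108540/ 28747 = 3.78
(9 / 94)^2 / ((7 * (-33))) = -27 / 680372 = -0.00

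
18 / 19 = 0.95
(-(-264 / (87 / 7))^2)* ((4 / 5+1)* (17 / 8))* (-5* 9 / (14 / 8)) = 37322208 / 841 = 44378.37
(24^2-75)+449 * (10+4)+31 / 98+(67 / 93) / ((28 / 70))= 30938008 / 4557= 6789.12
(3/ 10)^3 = 27/ 1000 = 0.03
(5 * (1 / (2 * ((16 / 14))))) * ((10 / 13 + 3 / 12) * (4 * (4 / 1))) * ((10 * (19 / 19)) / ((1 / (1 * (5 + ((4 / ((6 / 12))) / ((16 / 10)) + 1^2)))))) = 102025 / 26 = 3924.04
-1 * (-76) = 76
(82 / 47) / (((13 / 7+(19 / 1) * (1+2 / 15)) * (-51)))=-1435 / 981172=-0.00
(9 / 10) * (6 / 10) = 0.54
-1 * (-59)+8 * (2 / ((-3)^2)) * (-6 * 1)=48.33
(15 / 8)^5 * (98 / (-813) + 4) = 399178125 / 4440064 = 89.90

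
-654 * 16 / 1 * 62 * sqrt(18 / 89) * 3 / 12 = -486576 * sqrt(178) / 89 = -72940.83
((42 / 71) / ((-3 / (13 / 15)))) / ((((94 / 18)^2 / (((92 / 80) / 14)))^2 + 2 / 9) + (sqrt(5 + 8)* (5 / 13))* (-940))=-261798753267393083469 / 168837032468230362794014315-171739191931569990* sqrt(13) / 33767406493646072558802863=-0.00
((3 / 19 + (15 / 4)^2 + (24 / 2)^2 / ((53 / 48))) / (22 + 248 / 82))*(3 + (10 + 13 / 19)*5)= 2133839383 / 6543486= 326.10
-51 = -51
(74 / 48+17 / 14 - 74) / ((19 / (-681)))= 2716963 / 1064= 2553.54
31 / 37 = 0.84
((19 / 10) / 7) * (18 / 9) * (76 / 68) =361 / 595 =0.61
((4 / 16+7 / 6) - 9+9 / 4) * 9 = -48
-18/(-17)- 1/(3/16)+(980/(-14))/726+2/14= -4.23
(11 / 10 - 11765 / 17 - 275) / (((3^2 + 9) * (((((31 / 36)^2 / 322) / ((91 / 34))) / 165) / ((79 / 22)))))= -10263503972358 / 277729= -36955103.62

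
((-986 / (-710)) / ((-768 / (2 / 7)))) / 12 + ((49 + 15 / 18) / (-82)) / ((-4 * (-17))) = -71673061 / 7981263360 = -0.01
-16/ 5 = -3.20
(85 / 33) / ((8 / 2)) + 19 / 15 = 1261 / 660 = 1.91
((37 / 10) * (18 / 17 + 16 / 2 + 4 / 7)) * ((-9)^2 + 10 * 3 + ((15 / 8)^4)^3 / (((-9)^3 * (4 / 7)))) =620459944499932209 / 163552354631680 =3793.65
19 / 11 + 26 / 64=751 / 352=2.13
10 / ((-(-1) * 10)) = 1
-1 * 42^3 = -74088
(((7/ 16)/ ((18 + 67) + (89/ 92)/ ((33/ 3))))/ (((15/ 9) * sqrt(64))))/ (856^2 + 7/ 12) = 483/ 917748573880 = 0.00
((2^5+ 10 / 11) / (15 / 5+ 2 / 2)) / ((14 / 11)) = 181 / 28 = 6.46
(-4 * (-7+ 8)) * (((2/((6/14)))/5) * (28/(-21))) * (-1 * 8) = -1792/45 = -39.82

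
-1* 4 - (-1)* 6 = 2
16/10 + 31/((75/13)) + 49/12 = 3317/300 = 11.06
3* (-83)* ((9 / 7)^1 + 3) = -7470 / 7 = -1067.14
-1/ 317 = -0.00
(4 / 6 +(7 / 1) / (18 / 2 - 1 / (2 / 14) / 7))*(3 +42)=555 / 8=69.38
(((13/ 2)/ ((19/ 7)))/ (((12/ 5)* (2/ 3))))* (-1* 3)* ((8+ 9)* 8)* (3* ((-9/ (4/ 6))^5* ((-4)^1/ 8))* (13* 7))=-90899823633255/ 2432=-37376572217.62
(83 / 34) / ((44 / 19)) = 1577 / 1496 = 1.05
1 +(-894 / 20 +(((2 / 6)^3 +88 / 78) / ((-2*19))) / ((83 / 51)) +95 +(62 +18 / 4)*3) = 462713807 / 1845090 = 250.78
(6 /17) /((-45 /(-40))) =16 /51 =0.31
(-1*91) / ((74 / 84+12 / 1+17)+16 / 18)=-11466 / 3877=-2.96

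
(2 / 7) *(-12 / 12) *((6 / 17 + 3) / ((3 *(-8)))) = 19 / 476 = 0.04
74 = 74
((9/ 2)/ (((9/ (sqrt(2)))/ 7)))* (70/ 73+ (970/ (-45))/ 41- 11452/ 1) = -1079647996* sqrt(2)/ 26937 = -56682.36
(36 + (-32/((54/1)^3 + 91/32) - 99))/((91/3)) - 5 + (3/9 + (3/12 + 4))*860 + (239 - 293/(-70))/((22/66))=64161419906459/13756303470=4664.15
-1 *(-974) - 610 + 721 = 1085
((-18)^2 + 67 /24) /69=341 /72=4.74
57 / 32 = 1.78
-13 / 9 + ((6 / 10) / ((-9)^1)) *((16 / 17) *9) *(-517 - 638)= 99571 / 153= 650.79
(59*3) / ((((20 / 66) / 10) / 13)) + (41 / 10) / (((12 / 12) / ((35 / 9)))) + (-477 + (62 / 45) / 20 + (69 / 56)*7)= 45288383 / 600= 75480.64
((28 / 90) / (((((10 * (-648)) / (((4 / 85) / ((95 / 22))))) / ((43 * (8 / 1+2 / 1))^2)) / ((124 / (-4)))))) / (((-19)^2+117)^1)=8827126 / 1406915325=0.01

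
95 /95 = 1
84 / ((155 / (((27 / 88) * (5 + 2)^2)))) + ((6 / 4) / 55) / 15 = 69473 / 8525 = 8.15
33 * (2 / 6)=11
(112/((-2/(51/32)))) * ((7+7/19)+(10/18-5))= -14875/57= -260.96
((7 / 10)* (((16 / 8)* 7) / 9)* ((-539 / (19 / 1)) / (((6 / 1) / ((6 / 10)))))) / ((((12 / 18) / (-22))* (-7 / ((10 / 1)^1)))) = -41503 / 285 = -145.62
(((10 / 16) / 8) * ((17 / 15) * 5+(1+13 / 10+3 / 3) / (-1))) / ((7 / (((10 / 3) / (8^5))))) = 355 / 132120576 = 0.00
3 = 3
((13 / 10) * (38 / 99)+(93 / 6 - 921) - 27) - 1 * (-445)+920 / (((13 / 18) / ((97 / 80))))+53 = 14292617 / 12870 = 1110.54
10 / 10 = 1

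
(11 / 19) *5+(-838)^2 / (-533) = -13313321 / 10127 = -1314.64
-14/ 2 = -7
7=7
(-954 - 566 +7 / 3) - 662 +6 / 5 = -32677 / 15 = -2178.47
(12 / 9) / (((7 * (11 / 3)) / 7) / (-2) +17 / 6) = 4 / 3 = 1.33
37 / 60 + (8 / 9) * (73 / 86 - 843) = -5789227 / 7740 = -747.96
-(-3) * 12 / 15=12 / 5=2.40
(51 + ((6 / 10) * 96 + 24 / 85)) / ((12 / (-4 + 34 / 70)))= -75891 / 2380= -31.89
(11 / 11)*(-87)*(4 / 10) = -174 / 5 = -34.80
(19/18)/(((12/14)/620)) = 20615/27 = 763.52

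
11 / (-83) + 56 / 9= 4549 / 747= 6.09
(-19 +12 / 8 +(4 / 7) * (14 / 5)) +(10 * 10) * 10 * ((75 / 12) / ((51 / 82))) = 5116891 / 510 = 10033.12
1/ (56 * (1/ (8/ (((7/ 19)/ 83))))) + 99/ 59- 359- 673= -2885618/ 2891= -998.14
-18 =-18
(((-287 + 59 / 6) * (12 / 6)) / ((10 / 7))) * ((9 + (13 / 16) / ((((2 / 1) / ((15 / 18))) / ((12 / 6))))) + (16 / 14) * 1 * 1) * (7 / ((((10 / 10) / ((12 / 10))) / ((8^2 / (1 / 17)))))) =-2877818174 / 75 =-38370908.99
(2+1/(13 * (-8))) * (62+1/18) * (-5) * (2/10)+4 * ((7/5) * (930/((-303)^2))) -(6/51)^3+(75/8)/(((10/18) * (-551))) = -2127929909012737/17231603789712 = -123.49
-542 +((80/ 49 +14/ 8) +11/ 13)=-1370241/ 2548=-537.77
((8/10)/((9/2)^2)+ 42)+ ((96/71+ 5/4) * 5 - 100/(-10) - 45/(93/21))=195712529/3565620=54.89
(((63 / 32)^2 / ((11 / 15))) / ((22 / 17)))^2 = 1024336289025 / 61408804864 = 16.68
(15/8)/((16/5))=75/128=0.59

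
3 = 3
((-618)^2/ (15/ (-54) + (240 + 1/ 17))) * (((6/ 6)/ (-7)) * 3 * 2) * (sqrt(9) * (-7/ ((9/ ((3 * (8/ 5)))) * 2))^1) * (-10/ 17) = -329982336/ 73373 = -4497.33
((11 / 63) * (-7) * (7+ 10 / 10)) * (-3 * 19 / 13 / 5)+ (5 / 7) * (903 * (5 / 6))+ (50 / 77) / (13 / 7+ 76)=546.08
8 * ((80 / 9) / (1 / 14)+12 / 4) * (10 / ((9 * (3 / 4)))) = 367040 / 243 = 1510.45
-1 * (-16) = 16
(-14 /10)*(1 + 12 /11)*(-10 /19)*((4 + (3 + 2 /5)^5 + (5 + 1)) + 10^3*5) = 5498506454 /653125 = 8418.77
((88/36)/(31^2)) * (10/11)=20/8649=0.00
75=75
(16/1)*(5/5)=16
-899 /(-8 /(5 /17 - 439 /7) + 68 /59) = -98497137 /140318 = -701.96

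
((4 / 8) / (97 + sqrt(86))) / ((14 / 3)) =291 / 261044-3* sqrt(86) / 261044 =0.00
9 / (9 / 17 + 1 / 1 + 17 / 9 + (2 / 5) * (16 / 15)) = 34425 / 14707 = 2.34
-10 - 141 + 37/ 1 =-114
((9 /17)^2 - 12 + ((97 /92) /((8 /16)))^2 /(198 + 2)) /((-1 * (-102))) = -1430659199 /12475089600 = -0.11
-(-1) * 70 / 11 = 70 / 11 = 6.36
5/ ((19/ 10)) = 50/ 19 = 2.63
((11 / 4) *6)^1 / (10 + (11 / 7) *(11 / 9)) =2079 / 1502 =1.38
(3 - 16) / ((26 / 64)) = -32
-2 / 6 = -1 / 3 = -0.33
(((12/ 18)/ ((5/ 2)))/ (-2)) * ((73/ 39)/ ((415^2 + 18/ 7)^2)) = -7154/ 850270871764665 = -0.00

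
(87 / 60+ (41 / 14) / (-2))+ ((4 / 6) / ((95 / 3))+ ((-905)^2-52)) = 818973.01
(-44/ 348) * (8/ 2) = -44/ 87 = -0.51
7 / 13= 0.54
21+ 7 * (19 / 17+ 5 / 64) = 31955 / 1088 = 29.37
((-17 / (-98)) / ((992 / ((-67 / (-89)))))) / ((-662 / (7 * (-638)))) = 363341 / 409126592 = 0.00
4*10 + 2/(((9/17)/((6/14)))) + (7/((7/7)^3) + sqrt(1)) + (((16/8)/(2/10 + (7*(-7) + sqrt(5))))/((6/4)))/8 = 61901992/1247631 - 25*sqrt(5)/356466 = 49.62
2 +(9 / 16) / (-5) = 151 / 80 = 1.89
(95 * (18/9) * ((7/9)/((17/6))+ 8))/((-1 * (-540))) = 2.91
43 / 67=0.64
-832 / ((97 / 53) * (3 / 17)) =-749632 / 291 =-2576.05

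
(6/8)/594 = 1/792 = 0.00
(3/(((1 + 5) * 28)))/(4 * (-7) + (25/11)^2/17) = -2057/3190376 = -0.00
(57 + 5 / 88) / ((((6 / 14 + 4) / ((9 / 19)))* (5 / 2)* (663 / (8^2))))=1687056 / 7159295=0.24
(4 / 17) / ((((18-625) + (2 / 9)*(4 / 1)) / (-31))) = 1116 / 92735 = 0.01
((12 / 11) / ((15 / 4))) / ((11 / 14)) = 224 / 605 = 0.37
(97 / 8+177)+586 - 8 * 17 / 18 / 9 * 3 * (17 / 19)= 3171865 / 4104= 772.87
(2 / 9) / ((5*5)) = 2 / 225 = 0.01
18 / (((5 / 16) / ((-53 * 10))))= -30528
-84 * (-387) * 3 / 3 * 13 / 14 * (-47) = -1418742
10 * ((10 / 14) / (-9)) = -50 / 63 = -0.79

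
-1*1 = -1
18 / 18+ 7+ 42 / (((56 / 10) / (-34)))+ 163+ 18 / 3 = -78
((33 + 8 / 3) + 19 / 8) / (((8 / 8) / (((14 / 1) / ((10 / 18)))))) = 19173 / 20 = 958.65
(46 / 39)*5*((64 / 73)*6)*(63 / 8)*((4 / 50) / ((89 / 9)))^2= 15023232 / 939628625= 0.02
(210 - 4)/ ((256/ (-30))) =-24.14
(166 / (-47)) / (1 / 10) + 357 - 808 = -22857 / 47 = -486.32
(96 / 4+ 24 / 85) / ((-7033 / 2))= -4128 / 597805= -0.01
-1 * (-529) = 529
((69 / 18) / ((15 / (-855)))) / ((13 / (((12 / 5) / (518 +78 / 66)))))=-28842 / 371215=-0.08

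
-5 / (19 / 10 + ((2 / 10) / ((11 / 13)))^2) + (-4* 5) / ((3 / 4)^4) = -63035210 / 958473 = -65.77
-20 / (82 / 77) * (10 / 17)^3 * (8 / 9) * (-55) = 338800000 / 1812897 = 186.88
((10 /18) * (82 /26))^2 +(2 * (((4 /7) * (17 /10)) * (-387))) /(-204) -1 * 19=-5866429 /479115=-12.24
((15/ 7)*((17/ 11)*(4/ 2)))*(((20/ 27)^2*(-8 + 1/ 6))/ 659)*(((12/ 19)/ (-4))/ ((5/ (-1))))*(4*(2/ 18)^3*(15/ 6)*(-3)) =0.00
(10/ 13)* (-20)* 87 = -17400/ 13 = -1338.46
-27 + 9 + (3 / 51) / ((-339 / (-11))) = -103723 / 5763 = -18.00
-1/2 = -0.50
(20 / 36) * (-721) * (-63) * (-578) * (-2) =29171660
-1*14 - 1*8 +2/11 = -240/11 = -21.82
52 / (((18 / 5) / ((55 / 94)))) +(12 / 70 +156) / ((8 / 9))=10905031 / 59220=184.14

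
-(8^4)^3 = -68719476736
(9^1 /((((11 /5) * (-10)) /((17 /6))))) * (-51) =2601 /44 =59.11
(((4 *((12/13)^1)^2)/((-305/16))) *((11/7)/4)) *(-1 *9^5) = 1496537856/360815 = 4147.66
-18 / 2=-9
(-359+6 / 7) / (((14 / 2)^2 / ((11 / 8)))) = -27577 / 2744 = -10.05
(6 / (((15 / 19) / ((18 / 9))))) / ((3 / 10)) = 50.67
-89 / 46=-1.93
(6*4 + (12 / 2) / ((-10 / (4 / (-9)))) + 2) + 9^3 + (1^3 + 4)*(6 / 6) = 11404 / 15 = 760.27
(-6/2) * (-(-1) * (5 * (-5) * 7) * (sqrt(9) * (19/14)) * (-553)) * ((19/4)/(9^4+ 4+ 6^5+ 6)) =-44917425/114776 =-391.35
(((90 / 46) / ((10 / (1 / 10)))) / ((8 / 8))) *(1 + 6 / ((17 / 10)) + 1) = 423 / 3910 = 0.11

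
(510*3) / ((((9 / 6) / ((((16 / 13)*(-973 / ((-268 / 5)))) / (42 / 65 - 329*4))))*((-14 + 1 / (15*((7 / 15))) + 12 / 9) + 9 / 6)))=297738000 / 189445247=1.57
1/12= 0.08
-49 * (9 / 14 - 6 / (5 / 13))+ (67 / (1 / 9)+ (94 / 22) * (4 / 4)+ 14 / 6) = 1342.51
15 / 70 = 3 / 14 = 0.21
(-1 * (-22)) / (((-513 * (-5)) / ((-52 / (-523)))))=1144 / 1341495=0.00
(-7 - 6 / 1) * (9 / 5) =-117 / 5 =-23.40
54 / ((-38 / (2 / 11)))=-0.26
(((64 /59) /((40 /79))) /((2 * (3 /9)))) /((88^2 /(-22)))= -237 /25960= -0.01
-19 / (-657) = 19 / 657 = 0.03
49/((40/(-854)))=-20923/20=-1046.15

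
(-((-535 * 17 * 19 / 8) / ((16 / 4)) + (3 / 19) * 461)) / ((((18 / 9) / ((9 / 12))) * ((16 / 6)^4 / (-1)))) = -787086477 / 19922944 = -39.51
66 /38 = 33 /19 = 1.74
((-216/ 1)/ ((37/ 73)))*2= -31536/ 37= -852.32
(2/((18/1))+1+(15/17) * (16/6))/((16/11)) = 2915/1224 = 2.38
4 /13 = 0.31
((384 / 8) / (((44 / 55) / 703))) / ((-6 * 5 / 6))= -8436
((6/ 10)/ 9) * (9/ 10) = 3/ 50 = 0.06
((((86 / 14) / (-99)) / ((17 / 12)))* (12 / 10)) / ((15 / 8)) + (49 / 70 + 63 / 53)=19362923 / 10406550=1.86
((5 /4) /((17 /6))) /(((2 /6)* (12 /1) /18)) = 135 /68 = 1.99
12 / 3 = 4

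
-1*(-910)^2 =-828100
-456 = -456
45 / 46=0.98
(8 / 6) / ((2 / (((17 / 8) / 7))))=17 / 84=0.20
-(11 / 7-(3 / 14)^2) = -299 / 196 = -1.53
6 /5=1.20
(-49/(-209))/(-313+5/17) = -0.00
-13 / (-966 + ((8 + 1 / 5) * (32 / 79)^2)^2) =12658776325 / 938881799894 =0.01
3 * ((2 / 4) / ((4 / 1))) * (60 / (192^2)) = 5 / 8192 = 0.00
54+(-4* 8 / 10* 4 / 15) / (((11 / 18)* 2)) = 14658 / 275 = 53.30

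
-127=-127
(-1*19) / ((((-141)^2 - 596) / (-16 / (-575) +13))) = -7491 / 583625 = -0.01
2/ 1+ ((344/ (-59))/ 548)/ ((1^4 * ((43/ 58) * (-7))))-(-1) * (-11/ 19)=1529891/ 1075039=1.42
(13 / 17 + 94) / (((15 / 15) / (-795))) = -1280745 / 17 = -75337.94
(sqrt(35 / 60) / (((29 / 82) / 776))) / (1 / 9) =95448 * sqrt(21) / 29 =15082.68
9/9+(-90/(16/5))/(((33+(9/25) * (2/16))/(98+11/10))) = -367219/4406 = -83.35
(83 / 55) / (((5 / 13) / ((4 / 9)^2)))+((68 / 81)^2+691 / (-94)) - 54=-10154275429 / 169601850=-59.87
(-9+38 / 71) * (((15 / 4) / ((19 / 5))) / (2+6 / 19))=-45075 / 12496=-3.61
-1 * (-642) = 642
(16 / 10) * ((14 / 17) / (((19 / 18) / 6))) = 12096 / 1615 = 7.49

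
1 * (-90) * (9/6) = -135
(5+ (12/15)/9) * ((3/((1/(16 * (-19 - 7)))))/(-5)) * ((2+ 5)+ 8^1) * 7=666848/5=133369.60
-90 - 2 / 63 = -5672 / 63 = -90.03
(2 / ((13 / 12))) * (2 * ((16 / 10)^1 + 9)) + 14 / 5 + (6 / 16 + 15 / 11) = 249833 / 5720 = 43.68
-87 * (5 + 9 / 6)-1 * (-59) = -1013 / 2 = -506.50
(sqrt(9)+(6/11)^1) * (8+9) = 663/11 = 60.27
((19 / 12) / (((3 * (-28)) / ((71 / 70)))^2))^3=878639847414139 / 71418001746108874752000000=0.00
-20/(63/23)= -460/63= -7.30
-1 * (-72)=72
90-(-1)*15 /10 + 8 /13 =92.12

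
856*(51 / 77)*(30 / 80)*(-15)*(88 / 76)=-491130 / 133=-3692.71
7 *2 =14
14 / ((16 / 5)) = 35 / 8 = 4.38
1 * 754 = 754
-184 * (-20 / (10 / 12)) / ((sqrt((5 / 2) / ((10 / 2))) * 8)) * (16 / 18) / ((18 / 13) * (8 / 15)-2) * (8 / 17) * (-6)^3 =27555840 * sqrt(2) / 697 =55910.82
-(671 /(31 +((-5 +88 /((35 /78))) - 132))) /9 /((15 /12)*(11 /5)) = -4270 /14193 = -0.30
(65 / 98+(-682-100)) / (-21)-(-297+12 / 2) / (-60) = 32.36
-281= -281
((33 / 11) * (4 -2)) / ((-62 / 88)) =-264 / 31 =-8.52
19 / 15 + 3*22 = 1009 / 15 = 67.27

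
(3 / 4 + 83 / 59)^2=259081 / 55696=4.65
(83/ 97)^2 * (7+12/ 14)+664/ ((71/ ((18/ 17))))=1244520841/ 79496641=15.66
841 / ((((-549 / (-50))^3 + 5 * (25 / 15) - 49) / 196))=61813500000 / 481157447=128.47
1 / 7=0.14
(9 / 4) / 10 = 9 / 40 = 0.22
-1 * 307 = -307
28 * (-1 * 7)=-196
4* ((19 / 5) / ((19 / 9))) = 7.20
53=53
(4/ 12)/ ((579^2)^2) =1/ 337159584243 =0.00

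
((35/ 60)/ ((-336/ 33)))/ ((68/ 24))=-11/ 544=-0.02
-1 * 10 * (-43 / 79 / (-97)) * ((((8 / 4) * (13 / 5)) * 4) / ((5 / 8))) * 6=-429312 / 38315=-11.20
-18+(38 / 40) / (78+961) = -374021 / 20780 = -18.00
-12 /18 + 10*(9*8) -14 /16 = 17243 /24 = 718.46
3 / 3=1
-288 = -288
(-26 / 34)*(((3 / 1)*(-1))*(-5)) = -195 / 17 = -11.47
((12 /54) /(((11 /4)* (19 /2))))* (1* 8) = 128 /1881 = 0.07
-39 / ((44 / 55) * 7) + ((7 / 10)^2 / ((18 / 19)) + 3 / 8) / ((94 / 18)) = -55876 / 8225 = -6.79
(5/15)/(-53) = -1/159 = -0.01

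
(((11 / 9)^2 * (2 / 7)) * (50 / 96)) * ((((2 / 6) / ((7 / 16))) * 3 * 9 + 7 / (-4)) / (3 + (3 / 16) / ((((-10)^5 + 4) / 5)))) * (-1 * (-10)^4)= -265685205500000 / 19050378417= -13946.45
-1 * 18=-18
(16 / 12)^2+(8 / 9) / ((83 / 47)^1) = 2.28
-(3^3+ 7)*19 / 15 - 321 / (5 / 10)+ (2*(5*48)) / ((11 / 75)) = 426964 / 165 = 2587.66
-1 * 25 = -25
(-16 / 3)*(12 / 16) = -4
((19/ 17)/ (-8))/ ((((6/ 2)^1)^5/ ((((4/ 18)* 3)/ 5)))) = -19/ 247860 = -0.00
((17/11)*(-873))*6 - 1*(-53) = -88463/11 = -8042.09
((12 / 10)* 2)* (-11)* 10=-264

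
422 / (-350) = -211 / 175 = -1.21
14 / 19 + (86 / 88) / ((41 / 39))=57119 / 34276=1.67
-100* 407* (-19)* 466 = 360357800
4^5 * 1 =1024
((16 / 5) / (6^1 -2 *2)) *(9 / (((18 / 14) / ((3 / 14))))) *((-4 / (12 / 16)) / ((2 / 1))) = -32 / 5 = -6.40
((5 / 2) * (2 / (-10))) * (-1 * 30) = 15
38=38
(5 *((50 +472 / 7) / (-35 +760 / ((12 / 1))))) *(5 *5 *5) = 308250 / 119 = 2590.34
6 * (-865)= -5190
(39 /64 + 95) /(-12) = -6119 /768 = -7.97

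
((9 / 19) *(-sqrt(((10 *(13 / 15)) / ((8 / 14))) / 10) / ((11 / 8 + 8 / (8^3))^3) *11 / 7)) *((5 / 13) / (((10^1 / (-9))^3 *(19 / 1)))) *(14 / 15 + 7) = 2233516032 *sqrt(1365) / 2067762198125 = 0.04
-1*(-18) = 18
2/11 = 0.18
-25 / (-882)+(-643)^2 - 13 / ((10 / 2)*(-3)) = 1823314037 / 4410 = 413449.90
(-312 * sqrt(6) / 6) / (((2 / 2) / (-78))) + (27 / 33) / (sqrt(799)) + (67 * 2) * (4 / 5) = 9 * sqrt(799) / 8789 + 536 / 5 + 4056 * sqrt(6) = 10042.36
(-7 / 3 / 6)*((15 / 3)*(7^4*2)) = -84035 / 9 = -9337.22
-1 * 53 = -53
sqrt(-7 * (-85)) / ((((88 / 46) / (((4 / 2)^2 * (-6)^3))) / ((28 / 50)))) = -69552 * sqrt(595) / 275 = -6169.29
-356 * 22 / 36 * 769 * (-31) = 46676762 / 9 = 5186306.89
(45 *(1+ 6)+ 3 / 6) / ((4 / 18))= 5679 / 4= 1419.75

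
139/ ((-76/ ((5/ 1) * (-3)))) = 2085/ 76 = 27.43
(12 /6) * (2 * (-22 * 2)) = -176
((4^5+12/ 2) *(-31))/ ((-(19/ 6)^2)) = 1149480/ 361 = 3184.16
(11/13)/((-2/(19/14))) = -209/364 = -0.57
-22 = -22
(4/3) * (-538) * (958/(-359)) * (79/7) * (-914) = -148861044896/7539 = -19745462.91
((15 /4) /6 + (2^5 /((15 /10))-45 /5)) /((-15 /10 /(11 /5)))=-3421 /180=-19.01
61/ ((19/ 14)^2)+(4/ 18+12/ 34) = 33.69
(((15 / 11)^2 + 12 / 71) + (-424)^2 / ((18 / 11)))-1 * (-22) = 8496363749 / 77319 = 109887.14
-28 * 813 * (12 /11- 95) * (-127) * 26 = -77647230024 /11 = -7058839093.09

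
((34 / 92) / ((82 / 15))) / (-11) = -255 / 41492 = -0.01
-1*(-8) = 8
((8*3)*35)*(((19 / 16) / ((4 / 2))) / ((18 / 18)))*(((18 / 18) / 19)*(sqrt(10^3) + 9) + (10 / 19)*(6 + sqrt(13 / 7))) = 2999.08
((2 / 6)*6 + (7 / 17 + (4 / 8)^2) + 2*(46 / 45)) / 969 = 14401 / 2965140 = 0.00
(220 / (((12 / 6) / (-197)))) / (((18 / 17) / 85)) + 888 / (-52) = -203537473 / 117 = -1739636.52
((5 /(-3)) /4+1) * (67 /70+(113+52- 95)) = 4967 /120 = 41.39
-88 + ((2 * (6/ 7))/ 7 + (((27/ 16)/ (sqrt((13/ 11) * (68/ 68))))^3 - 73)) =-7877/ 49 + 216513 * sqrt(143)/ 692224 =-157.01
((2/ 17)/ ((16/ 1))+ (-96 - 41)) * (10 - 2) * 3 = -55893/ 17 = -3287.82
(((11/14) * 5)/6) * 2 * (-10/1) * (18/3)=-550/7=-78.57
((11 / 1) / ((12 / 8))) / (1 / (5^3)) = 2750 / 3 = 916.67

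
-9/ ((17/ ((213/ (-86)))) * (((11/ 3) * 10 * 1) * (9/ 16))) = 2556/ 40205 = 0.06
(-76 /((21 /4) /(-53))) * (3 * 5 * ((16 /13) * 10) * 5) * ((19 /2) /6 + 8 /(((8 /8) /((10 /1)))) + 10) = 2529584000 /39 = 64861128.21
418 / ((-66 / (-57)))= 361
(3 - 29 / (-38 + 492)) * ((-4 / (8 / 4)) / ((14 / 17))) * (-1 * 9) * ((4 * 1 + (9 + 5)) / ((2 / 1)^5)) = 1835541 / 50848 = 36.10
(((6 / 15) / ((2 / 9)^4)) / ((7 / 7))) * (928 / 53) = 2871.98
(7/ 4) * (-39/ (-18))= 91/ 24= 3.79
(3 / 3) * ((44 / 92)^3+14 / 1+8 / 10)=907013 / 60835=14.91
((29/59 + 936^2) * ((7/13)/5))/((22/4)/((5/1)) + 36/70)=5065589914/86671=58446.19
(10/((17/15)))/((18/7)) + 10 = 685/51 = 13.43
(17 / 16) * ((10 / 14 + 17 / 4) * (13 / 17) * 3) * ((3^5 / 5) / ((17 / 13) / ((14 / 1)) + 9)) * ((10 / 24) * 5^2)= 28541565 / 42368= 673.66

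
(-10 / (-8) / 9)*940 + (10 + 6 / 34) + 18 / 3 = 22450 / 153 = 146.73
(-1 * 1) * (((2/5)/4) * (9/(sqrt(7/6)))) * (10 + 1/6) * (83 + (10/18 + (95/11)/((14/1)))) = -7116443 * sqrt(42)/64680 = -713.05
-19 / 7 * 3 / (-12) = 0.68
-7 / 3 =-2.33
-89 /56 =-1.59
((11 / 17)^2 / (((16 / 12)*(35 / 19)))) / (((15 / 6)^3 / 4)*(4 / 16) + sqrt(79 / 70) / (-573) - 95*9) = -7921350084083040 / 39685755213248846323 + 8093657088*sqrt(5530) / 1389001432463709621305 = -0.00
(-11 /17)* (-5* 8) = 440 /17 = 25.88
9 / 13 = 0.69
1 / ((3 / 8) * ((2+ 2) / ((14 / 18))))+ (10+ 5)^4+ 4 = 1366997 / 27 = 50629.52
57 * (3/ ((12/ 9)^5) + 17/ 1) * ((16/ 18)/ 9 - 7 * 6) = -584791291/ 13824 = -42302.61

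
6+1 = 7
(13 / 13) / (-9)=-1 / 9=-0.11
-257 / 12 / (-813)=257 / 9756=0.03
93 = 93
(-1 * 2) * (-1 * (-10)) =-20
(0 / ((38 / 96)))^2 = 0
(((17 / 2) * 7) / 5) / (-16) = -119 / 160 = -0.74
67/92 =0.73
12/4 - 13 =-10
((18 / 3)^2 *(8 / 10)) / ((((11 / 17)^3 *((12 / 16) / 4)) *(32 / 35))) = 825384 / 1331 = 620.12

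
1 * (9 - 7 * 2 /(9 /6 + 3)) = 53 /9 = 5.89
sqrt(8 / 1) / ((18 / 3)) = sqrt(2) / 3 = 0.47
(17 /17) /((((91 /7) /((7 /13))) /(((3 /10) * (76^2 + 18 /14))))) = 121323 /1690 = 71.79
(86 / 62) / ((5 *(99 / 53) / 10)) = 4558 / 3069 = 1.49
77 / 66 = 7 / 6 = 1.17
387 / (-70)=-387 / 70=-5.53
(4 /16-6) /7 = -23 /28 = -0.82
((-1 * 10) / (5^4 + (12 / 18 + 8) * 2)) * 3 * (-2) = 180 / 1927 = 0.09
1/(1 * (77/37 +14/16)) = 296/875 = 0.34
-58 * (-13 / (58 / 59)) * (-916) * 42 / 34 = -14754012 / 17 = -867883.06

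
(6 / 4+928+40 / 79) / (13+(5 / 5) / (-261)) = 71.56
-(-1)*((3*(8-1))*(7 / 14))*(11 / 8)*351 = 81081 / 16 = 5067.56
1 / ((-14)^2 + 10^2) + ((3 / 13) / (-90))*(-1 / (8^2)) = 3157 / 923520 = 0.00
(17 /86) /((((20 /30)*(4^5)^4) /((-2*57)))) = -2907 /94557999988736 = -0.00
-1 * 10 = -10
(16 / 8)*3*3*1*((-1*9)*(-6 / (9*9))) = 12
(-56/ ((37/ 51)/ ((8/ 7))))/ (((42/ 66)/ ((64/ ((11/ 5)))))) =-1044480/ 259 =-4032.74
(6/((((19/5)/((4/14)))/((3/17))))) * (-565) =-101700/2261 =-44.98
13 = 13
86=86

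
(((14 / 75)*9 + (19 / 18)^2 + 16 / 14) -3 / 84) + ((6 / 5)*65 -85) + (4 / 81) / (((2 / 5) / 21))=-14347 / 28350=-0.51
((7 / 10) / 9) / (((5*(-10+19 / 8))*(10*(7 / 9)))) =-2 / 7625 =-0.00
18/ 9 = 2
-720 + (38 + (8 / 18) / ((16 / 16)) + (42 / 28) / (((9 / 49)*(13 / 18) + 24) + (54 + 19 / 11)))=-528055373 / 774801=-681.54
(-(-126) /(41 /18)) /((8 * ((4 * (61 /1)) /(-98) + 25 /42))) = -83349 /22837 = -3.65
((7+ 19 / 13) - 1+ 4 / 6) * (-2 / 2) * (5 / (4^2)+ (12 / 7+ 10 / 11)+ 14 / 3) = -8907383 / 144144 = -61.80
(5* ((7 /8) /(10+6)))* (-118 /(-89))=2065 /5696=0.36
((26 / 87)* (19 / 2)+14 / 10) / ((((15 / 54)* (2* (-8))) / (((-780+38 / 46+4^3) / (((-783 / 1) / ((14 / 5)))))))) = -17693641 / 7253625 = -2.44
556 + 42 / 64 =17813 / 32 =556.66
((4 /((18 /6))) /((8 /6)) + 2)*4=12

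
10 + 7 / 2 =27 / 2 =13.50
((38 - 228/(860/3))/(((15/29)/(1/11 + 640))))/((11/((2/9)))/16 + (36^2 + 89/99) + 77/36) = 52265849952/1478179825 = 35.36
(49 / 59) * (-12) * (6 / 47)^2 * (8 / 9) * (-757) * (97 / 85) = 124.72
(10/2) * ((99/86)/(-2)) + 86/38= -2009/3268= -0.61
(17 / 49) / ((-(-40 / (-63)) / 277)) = -42381 / 280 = -151.36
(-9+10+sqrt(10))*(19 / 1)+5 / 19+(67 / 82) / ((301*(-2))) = 18065951 / 937916+19*sqrt(10) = 79.35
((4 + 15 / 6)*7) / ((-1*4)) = -91 / 8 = -11.38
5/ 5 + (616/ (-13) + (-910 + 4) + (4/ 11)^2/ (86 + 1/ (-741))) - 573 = -152903522622/ 100239425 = -1525.38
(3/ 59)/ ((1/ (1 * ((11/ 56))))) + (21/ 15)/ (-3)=-22633/ 49560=-0.46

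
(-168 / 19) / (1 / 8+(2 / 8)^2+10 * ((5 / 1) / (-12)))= 8064 / 3629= 2.22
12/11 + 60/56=333/154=2.16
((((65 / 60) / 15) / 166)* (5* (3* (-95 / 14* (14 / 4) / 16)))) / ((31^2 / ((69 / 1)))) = -28405 / 40838656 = -0.00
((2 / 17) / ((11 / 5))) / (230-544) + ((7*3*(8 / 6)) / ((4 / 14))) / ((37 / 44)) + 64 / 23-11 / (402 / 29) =118.53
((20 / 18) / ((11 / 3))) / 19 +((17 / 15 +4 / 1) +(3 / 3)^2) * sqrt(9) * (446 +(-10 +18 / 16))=50430337 / 6270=8043.12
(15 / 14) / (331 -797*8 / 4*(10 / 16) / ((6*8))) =1440 / 416969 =0.00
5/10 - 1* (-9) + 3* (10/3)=39/2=19.50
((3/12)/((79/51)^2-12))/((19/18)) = -23409/948898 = -0.02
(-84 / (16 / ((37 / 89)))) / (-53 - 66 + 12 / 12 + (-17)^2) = -259 / 20292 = -0.01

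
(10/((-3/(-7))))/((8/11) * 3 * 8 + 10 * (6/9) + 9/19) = 2090/2203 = 0.95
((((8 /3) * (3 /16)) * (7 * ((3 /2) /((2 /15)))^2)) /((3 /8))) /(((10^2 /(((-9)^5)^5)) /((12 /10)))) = -407048159021280417832731183 /40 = -10176203975532010445818280.00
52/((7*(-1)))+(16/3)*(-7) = -940/21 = -44.76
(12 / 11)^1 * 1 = 12 / 11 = 1.09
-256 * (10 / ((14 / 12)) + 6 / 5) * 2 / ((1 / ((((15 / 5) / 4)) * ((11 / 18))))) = -80256 / 35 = -2293.03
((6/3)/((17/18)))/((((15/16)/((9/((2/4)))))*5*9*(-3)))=-128/425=-0.30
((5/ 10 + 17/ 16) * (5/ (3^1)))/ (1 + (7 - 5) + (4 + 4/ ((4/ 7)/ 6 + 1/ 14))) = 125/ 1488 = 0.08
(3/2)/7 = 3/14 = 0.21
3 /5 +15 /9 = 34 /15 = 2.27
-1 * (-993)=993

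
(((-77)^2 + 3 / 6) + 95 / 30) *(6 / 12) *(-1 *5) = -44495 / 3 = -14831.67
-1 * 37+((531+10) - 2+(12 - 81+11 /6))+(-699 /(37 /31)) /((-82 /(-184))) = -8003435 /9102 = -879.31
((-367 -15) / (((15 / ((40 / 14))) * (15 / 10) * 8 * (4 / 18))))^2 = 36481 / 49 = 744.51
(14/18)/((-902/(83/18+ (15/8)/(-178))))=-412727/104040288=-0.00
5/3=1.67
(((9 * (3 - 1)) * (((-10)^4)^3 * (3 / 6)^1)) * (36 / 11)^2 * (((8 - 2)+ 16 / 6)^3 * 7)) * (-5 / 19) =-265749120000000000000 / 2299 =-115593353632013919.10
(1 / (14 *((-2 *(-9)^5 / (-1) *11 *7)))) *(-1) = 1 / 127309644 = 0.00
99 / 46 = 2.15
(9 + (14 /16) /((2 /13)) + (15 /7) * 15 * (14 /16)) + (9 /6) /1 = 709 /16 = 44.31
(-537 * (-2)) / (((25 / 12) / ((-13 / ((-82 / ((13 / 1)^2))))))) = 14157468 / 1025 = 13812.16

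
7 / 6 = 1.17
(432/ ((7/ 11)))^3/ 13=107307307008/ 4459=24065330.12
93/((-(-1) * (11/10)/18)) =16740/11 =1521.82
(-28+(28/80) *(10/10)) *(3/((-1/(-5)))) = -1659/4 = -414.75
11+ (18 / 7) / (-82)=3148 / 287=10.97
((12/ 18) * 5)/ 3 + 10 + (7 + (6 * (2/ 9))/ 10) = 821/ 45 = 18.24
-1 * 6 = -6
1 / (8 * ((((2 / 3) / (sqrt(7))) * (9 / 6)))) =sqrt(7) / 8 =0.33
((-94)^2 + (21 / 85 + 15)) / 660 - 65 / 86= 1387639 / 109650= 12.66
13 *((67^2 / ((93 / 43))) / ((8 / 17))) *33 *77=36132145049 / 248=145694133.26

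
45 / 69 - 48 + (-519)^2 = 6194214 / 23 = 269313.65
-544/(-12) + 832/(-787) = 104536/2361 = 44.28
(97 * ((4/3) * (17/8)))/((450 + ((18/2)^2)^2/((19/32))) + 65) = 31331/1318422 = 0.02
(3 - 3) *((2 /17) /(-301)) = 0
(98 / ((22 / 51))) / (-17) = -147 / 11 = -13.36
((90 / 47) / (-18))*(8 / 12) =-0.07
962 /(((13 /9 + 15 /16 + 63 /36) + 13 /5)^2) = 13478400 /634957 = 21.23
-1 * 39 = -39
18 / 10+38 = 199 / 5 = 39.80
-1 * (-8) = 8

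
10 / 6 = 1.67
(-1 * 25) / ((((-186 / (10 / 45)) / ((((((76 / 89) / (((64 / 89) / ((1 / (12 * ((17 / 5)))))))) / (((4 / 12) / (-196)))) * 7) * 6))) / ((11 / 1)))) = -8960875 / 37944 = -236.16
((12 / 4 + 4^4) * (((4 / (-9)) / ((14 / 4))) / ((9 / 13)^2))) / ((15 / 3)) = -50024 / 3645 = -13.72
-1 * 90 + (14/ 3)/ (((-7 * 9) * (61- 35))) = -31591/ 351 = -90.00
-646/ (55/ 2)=-1292/ 55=-23.49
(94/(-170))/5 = -47/425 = -0.11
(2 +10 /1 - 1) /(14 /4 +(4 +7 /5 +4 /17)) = 1870 /1553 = 1.20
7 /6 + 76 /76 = 2.17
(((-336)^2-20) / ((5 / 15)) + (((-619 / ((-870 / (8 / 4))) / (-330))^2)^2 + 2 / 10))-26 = 143781351938938567676101921 / 424632066593006250000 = 338602.20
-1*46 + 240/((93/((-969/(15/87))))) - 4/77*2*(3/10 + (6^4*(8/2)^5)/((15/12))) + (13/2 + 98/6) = -1787839433/14322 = -124831.69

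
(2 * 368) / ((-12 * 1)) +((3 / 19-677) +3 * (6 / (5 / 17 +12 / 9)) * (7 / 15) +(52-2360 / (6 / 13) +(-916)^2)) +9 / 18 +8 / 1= 39422010923 / 47310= 833270.15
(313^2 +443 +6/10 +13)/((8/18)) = 1107288/5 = 221457.60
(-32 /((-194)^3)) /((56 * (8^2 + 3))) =1 /856087274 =0.00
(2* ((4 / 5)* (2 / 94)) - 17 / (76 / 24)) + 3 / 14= -320057 / 62510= -5.12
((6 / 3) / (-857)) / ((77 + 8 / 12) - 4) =-6 / 189397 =-0.00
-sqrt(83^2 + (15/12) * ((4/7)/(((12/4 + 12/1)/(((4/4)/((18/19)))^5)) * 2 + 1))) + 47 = 47-2 * sqrt(6028378250985296871)/59163139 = -36.00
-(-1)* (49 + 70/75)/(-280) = -107/600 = -0.18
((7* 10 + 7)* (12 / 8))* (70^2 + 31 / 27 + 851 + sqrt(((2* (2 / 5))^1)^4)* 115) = 30279326 / 45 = 672873.91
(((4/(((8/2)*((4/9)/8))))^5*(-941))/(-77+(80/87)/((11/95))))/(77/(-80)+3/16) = -68065035920640/2048759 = -33222568.36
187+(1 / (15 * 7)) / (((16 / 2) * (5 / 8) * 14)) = 1374451 / 7350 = 187.00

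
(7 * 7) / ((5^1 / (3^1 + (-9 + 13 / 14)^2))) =13357 / 20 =667.85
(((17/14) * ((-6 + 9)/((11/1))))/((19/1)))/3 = 17/2926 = 0.01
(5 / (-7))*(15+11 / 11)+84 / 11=-292 / 77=-3.79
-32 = -32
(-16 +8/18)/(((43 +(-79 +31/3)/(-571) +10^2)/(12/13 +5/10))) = -295778/1912287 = -0.15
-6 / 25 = -0.24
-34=-34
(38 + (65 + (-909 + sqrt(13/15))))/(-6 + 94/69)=27807/160 - 23 * sqrt(195)/1600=173.59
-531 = -531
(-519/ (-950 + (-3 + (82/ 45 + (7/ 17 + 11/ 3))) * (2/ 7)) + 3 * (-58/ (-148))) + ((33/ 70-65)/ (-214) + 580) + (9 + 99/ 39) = 593.56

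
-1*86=-86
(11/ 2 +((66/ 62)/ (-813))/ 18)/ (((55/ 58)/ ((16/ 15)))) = 35082112/ 5670675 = 6.19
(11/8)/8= 11/64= 0.17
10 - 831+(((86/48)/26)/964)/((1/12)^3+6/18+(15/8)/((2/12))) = -51487586894/62713261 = -821.00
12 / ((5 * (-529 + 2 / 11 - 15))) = -22 / 4985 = -0.00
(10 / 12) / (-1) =-5 / 6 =-0.83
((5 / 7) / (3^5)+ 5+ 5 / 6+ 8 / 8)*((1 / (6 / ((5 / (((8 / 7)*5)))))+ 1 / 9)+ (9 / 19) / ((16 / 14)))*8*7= 42723109 / 166212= 257.04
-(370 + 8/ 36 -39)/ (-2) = 2981/ 18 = 165.61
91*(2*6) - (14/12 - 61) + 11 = 6977/6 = 1162.83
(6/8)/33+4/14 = 95/308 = 0.31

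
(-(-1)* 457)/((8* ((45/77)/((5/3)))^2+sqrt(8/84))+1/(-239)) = 2696378944678419/5205249778837 - 131092203245311* sqrt(42)/5205249778837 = 354.80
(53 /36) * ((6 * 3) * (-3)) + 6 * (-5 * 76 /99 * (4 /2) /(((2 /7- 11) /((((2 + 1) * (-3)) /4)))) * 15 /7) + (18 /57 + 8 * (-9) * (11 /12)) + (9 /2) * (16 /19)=-67767 /418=-162.12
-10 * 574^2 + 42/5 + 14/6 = -49421239/15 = -3294749.27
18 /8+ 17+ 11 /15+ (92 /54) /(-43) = 19.94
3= 3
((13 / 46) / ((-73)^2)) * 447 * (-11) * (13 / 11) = -75543 / 245134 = -0.31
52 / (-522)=-26 / 261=-0.10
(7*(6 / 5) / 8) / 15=7 / 100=0.07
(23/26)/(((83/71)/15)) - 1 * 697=-1479631/2158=-685.65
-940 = -940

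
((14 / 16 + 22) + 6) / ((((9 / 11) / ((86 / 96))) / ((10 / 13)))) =182105 / 7488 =24.32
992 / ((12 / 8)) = 1984 / 3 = 661.33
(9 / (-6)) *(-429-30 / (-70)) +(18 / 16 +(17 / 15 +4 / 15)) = 180707 / 280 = 645.38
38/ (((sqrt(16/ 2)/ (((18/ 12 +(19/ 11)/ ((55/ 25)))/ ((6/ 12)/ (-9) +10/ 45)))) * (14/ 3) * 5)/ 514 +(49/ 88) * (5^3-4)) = 497364875655984/ 881840996050619-4443920640 * sqrt(2)/ 80167363277329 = 0.56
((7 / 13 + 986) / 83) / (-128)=-12825 / 138112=-0.09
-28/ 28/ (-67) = 1/ 67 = 0.01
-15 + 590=575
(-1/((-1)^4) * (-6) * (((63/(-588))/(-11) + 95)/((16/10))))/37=438945/45584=9.63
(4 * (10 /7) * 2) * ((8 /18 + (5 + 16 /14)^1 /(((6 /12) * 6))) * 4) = 50240 /441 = 113.92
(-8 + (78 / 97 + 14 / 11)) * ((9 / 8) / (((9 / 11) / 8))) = -6320 / 97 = -65.15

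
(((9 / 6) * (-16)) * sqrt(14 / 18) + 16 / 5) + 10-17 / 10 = 23 / 2-8 * sqrt(7) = -9.67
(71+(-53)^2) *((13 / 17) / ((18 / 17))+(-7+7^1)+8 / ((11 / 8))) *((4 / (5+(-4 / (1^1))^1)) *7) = 5801600 / 11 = 527418.18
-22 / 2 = -11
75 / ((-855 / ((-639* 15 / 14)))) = 15975 / 266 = 60.06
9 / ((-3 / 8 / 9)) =-216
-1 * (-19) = 19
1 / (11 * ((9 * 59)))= 1 / 5841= 0.00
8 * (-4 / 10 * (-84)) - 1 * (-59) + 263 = 2954 / 5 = 590.80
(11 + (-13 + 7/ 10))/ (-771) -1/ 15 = -0.06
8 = 8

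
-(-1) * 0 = 0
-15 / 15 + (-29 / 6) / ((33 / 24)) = -149 / 33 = -4.52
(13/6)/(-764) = -13/4584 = -0.00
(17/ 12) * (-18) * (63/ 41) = -3213/ 82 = -39.18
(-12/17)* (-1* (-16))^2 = -3072/17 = -180.71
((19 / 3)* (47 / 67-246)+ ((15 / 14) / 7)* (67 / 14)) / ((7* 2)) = -428225575 / 3860808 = -110.92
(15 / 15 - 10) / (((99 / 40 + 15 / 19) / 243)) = -554040 / 827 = -669.94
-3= -3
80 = 80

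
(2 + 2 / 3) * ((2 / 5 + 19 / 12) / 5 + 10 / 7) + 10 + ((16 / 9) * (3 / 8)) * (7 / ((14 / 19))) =33391 / 1575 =21.20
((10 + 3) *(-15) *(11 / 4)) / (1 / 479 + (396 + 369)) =-1027455 / 1465744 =-0.70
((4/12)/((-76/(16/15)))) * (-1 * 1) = 4/855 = 0.00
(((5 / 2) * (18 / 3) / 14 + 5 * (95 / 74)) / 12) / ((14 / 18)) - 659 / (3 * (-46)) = 1395557 / 250194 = 5.58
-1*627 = -627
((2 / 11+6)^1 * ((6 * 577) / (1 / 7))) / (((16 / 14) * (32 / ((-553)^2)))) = 440953030707 / 352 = 1252707473.60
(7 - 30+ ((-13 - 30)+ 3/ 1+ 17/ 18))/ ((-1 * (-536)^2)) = 1117/ 5171328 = 0.00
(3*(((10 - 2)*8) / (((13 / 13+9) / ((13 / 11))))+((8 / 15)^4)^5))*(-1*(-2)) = 55332297352798491975633472 / 1219260801029205322265625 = 45.38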